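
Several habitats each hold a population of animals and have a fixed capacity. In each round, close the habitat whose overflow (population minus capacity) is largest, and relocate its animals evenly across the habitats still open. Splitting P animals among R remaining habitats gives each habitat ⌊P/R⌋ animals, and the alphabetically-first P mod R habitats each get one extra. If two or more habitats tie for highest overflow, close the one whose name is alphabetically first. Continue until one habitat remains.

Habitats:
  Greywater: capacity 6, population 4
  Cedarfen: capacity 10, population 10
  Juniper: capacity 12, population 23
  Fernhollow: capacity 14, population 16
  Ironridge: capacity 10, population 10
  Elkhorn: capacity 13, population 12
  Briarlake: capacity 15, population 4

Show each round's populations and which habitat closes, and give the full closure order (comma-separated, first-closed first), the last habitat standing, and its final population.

Round 1: Briarlake=4 Cedarfen=10 Elkhorn=12 Fernhollow=16 Greywater=4 Ironridge=10 Juniper=23 → close Juniper (overflow 11)
  23÷6 = 3 each, +1 to first 5
Round 2: Briarlake=8 Cedarfen=14 Elkhorn=16 Fernhollow=20 Greywater=8 Ironridge=13 → close Fernhollow (overflow 6)
  20÷5 = 4 each, +1 to first 0
Round 3: Briarlake=12 Cedarfen=18 Elkhorn=20 Greywater=12 Ironridge=17 → close Cedarfen (overflow 8)
  18÷4 = 4 each, +1 to first 2
Round 4: Briarlake=17 Elkhorn=25 Greywater=16 Ironridge=21 → close Elkhorn (overflow 12)
  25÷3 = 8 each, +1 to first 1
Round 5: Briarlake=26 Greywater=24 Ironridge=29 → close Ironridge (overflow 19)
  29÷2 = 14 each, +1 to first 1
Round 6: Briarlake=41 Greywater=38 → close Greywater (overflow 32)
  38÷1 = 38 each, +1 to first 0

Closure order: Juniper, Fernhollow, Cedarfen, Elkhorn, Ironridge, Greywater
Last habitat: Briarlake with 79 animals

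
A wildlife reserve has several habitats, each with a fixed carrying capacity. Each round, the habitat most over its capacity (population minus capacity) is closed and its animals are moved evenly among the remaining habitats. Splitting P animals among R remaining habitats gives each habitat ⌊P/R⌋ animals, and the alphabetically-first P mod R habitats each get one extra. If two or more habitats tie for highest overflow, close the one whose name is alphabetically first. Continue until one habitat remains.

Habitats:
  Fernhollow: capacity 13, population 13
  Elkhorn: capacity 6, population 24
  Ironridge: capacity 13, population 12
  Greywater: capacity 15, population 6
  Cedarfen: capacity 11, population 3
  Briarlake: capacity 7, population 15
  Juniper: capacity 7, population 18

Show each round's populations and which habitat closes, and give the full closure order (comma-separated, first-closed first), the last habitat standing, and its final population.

Round 1: Briarlake=15 Cedarfen=3 Elkhorn=24 Fernhollow=13 Greywater=6 Ironridge=12 Juniper=18 → close Elkhorn (overflow 18)
  24÷6 = 4 each, +1 to first 0
Round 2: Briarlake=19 Cedarfen=7 Fernhollow=17 Greywater=10 Ironridge=16 Juniper=22 → close Juniper (overflow 15)
  22÷5 = 4 each, +1 to first 2
Round 3: Briarlake=24 Cedarfen=12 Fernhollow=21 Greywater=14 Ironridge=20 → close Briarlake (overflow 17)
  24÷4 = 6 each, +1 to first 0
Round 4: Cedarfen=18 Fernhollow=27 Greywater=20 Ironridge=26 → close Fernhollow (overflow 14)
  27÷3 = 9 each, +1 to first 0
Round 5: Cedarfen=27 Greywater=29 Ironridge=35 → close Ironridge (overflow 22)
  35÷2 = 17 each, +1 to first 1
Round 6: Cedarfen=45 Greywater=46 → close Cedarfen (overflow 34)
  45÷1 = 45 each, +1 to first 0

Closure order: Elkhorn, Juniper, Briarlake, Fernhollow, Ironridge, Cedarfen
Last habitat: Greywater with 91 animals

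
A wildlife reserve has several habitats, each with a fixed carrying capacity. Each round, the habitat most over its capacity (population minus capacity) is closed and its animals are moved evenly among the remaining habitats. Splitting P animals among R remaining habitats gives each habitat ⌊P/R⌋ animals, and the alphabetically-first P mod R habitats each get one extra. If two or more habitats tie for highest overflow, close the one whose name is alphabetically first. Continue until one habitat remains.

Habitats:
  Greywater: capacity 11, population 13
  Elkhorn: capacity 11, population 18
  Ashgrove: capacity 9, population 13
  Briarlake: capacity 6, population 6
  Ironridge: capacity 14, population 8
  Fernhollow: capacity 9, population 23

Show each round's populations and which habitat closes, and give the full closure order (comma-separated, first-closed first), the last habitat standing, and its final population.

Closure order: Fernhollow, Elkhorn, Ashgrove, Greywater, Briarlake
Last habitat: Ironridge with 81 animals

Round 1: Ashgrove=13 Briarlake=6 Elkhorn=18 Fernhollow=23 Greywater=13 Ironridge=8 → close Fernhollow (overflow 14)
  23÷5 = 4 each, +1 to first 3
Round 2: Ashgrove=18 Briarlake=11 Elkhorn=23 Greywater=17 Ironridge=12 → close Elkhorn (overflow 12)
  23÷4 = 5 each, +1 to first 3
Round 3: Ashgrove=24 Briarlake=17 Greywater=23 Ironridge=17 → close Ashgrove (overflow 15)
  24÷3 = 8 each, +1 to first 0
Round 4: Briarlake=25 Greywater=31 Ironridge=25 → close Greywater (overflow 20)
  31÷2 = 15 each, +1 to first 1
Round 5: Briarlake=41 Ironridge=40 → close Briarlake (overflow 35)
  41÷1 = 41 each, +1 to first 0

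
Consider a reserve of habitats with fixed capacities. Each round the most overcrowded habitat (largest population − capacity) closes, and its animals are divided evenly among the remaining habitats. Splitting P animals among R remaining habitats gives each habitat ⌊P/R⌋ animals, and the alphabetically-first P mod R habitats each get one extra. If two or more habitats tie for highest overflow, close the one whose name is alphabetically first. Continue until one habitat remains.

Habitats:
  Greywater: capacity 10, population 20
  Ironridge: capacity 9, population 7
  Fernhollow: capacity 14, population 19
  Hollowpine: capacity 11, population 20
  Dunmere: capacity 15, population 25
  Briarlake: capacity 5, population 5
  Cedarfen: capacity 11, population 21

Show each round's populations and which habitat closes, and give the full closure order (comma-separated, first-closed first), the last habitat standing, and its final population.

Round 1: Briarlake=5 Cedarfen=21 Dunmere=25 Fernhollow=19 Greywater=20 Hollowpine=20 Ironridge=7 → close Cedarfen (overflow 10)
  21÷6 = 3 each, +1 to first 3
Round 2: Briarlake=9 Dunmere=29 Fernhollow=23 Greywater=23 Hollowpine=23 Ironridge=10 → close Dunmere (overflow 14)
  29÷5 = 5 each, +1 to first 4
Round 3: Briarlake=15 Fernhollow=29 Greywater=29 Hollowpine=29 Ironridge=15 → close Greywater (overflow 19)
  29÷4 = 7 each, +1 to first 1
Round 4: Briarlake=23 Fernhollow=36 Hollowpine=36 Ironridge=22 → close Hollowpine (overflow 25)
  36÷3 = 12 each, +1 to first 0
Round 5: Briarlake=35 Fernhollow=48 Ironridge=34 → close Fernhollow (overflow 34)
  48÷2 = 24 each, +1 to first 0
Round 6: Briarlake=59 Ironridge=58 → close Briarlake (overflow 54)
  59÷1 = 59 each, +1 to first 0

Closure order: Cedarfen, Dunmere, Greywater, Hollowpine, Fernhollow, Briarlake
Last habitat: Ironridge with 117 animals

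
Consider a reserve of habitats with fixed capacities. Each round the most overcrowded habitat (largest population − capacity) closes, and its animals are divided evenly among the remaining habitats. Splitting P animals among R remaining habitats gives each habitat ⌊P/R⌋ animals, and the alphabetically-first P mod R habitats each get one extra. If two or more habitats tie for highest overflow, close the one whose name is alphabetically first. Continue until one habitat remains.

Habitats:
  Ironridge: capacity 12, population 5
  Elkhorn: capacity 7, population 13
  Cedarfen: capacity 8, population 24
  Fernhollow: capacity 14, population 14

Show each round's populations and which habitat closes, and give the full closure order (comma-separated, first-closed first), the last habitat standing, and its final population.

Round 1: Cedarfen=24 Elkhorn=13 Fernhollow=14 Ironridge=5 → close Cedarfen (overflow 16)
  24÷3 = 8 each, +1 to first 0
Round 2: Elkhorn=21 Fernhollow=22 Ironridge=13 → close Elkhorn (overflow 14)
  21÷2 = 10 each, +1 to first 1
Round 3: Fernhollow=33 Ironridge=23 → close Fernhollow (overflow 19)
  33÷1 = 33 each, +1 to first 0

Closure order: Cedarfen, Elkhorn, Fernhollow
Last habitat: Ironridge with 56 animals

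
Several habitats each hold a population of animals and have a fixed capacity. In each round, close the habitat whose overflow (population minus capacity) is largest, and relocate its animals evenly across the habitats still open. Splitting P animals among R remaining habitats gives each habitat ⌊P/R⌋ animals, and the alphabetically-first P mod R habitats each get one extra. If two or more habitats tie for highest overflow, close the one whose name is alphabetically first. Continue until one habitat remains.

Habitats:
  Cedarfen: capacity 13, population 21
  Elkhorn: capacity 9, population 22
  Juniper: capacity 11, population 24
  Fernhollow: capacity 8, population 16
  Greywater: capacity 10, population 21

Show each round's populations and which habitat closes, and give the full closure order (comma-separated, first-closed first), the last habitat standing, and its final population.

Closure order: Elkhorn, Juniper, Greywater, Cedarfen
Last habitat: Fernhollow with 104 animals

Round 1: Cedarfen=21 Elkhorn=22 Fernhollow=16 Greywater=21 Juniper=24 → close Elkhorn (overflow 13)
  22÷4 = 5 each, +1 to first 2
Round 2: Cedarfen=27 Fernhollow=22 Greywater=26 Juniper=29 → close Juniper (overflow 18)
  29÷3 = 9 each, +1 to first 2
Round 3: Cedarfen=37 Fernhollow=32 Greywater=35 → close Greywater (overflow 25)
  35÷2 = 17 each, +1 to first 1
Round 4: Cedarfen=55 Fernhollow=49 → close Cedarfen (overflow 42)
  55÷1 = 55 each, +1 to first 0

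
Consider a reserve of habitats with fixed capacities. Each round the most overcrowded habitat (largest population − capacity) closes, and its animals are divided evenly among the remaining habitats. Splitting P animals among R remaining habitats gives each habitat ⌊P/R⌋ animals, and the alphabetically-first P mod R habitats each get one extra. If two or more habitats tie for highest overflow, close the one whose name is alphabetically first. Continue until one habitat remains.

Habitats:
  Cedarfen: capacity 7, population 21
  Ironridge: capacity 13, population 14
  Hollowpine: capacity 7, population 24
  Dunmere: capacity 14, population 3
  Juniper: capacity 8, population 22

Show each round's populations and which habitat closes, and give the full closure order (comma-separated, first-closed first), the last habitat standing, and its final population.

Closure order: Hollowpine, Cedarfen, Juniper, Ironridge
Last habitat: Dunmere with 84 animals

Round 1: Cedarfen=21 Dunmere=3 Hollowpine=24 Ironridge=14 Juniper=22 → close Hollowpine (overflow 17)
  24÷4 = 6 each, +1 to first 0
Round 2: Cedarfen=27 Dunmere=9 Ironridge=20 Juniper=28 → close Cedarfen (overflow 20)
  27÷3 = 9 each, +1 to first 0
Round 3: Dunmere=18 Ironridge=29 Juniper=37 → close Juniper (overflow 29)
  37÷2 = 18 each, +1 to first 1
Round 4: Dunmere=37 Ironridge=47 → close Ironridge (overflow 34)
  47÷1 = 47 each, +1 to first 0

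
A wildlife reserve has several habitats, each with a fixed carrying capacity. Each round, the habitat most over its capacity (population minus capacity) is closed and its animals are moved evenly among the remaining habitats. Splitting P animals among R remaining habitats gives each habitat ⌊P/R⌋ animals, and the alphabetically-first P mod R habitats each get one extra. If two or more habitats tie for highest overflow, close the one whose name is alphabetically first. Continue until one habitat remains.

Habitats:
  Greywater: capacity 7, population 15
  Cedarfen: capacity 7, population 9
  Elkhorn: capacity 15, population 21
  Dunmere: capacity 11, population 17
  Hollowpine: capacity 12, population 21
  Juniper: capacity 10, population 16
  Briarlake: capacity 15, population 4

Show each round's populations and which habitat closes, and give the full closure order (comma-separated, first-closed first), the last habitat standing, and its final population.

Closure order: Hollowpine, Greywater, Dunmere, Elkhorn, Juniper, Cedarfen
Last habitat: Briarlake with 103 animals

Round 1: Briarlake=4 Cedarfen=9 Dunmere=17 Elkhorn=21 Greywater=15 Hollowpine=21 Juniper=16 → close Hollowpine (overflow 9)
  21÷6 = 3 each, +1 to first 3
Round 2: Briarlake=8 Cedarfen=13 Dunmere=21 Elkhorn=24 Greywater=18 Juniper=19 → close Greywater (overflow 11)
  18÷5 = 3 each, +1 to first 3
Round 3: Briarlake=12 Cedarfen=17 Dunmere=25 Elkhorn=27 Juniper=22 → close Dunmere (overflow 14)
  25÷4 = 6 each, +1 to first 1
Round 4: Briarlake=19 Cedarfen=23 Elkhorn=33 Juniper=28 → close Elkhorn (overflow 18)
  33÷3 = 11 each, +1 to first 0
Round 5: Briarlake=30 Cedarfen=34 Juniper=39 → close Juniper (overflow 29)
  39÷2 = 19 each, +1 to first 1
Round 6: Briarlake=50 Cedarfen=53 → close Cedarfen (overflow 46)
  53÷1 = 53 each, +1 to first 0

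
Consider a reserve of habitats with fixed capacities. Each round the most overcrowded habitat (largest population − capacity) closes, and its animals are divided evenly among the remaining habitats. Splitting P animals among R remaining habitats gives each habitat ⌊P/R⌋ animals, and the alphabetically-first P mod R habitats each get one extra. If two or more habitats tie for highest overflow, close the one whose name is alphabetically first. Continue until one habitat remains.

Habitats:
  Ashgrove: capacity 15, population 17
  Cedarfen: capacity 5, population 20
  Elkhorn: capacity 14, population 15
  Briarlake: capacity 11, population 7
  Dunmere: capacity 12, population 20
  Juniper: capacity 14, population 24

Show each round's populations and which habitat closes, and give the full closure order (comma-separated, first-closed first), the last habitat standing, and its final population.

Closure order: Cedarfen, Juniper, Dunmere, Ashgrove, Elkhorn
Last habitat: Briarlake with 103 animals

Round 1: Ashgrove=17 Briarlake=7 Cedarfen=20 Dunmere=20 Elkhorn=15 Juniper=24 → close Cedarfen (overflow 15)
  20÷5 = 4 each, +1 to first 0
Round 2: Ashgrove=21 Briarlake=11 Dunmere=24 Elkhorn=19 Juniper=28 → close Juniper (overflow 14)
  28÷4 = 7 each, +1 to first 0
Round 3: Ashgrove=28 Briarlake=18 Dunmere=31 Elkhorn=26 → close Dunmere (overflow 19)
  31÷3 = 10 each, +1 to first 1
Round 4: Ashgrove=39 Briarlake=28 Elkhorn=36 → close Ashgrove (overflow 24)
  39÷2 = 19 each, +1 to first 1
Round 5: Briarlake=48 Elkhorn=55 → close Elkhorn (overflow 41)
  55÷1 = 55 each, +1 to first 0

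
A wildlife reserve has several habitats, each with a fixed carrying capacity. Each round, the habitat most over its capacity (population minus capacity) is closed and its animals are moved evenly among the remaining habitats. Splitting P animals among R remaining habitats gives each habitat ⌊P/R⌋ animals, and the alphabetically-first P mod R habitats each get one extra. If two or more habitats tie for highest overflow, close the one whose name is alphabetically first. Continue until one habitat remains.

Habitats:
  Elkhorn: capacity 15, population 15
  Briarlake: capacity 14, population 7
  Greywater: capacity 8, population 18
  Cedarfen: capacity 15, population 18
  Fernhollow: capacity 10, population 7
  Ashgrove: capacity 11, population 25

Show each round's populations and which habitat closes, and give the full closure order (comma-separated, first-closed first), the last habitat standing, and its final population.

Round 1: Ashgrove=25 Briarlake=7 Cedarfen=18 Elkhorn=15 Fernhollow=7 Greywater=18 → close Ashgrove (overflow 14)
  25÷5 = 5 each, +1 to first 0
Round 2: Briarlake=12 Cedarfen=23 Elkhorn=20 Fernhollow=12 Greywater=23 → close Greywater (overflow 15)
  23÷4 = 5 each, +1 to first 3
Round 3: Briarlake=18 Cedarfen=29 Elkhorn=26 Fernhollow=17 → close Cedarfen (overflow 14)
  29÷3 = 9 each, +1 to first 2
Round 4: Briarlake=28 Elkhorn=36 Fernhollow=26 → close Elkhorn (overflow 21)
  36÷2 = 18 each, +1 to first 0
Round 5: Briarlake=46 Fernhollow=44 → close Fernhollow (overflow 34)
  44÷1 = 44 each, +1 to first 0

Closure order: Ashgrove, Greywater, Cedarfen, Elkhorn, Fernhollow
Last habitat: Briarlake with 90 animals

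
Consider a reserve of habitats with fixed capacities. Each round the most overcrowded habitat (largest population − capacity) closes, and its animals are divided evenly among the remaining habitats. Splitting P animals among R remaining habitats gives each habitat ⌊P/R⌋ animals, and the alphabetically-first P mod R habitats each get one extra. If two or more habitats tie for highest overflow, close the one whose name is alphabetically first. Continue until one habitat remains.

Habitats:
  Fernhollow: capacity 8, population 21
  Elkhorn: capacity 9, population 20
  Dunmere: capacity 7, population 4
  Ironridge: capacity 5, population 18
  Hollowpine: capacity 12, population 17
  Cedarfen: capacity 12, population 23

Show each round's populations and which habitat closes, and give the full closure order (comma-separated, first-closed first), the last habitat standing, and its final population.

Closure order: Fernhollow, Ironridge, Cedarfen, Elkhorn, Hollowpine
Last habitat: Dunmere with 103 animals

Round 1: Cedarfen=23 Dunmere=4 Elkhorn=20 Fernhollow=21 Hollowpine=17 Ironridge=18 → close Fernhollow (overflow 13)
  21÷5 = 4 each, +1 to first 1
Round 2: Cedarfen=28 Dunmere=8 Elkhorn=24 Hollowpine=21 Ironridge=22 → close Ironridge (overflow 17)
  22÷4 = 5 each, +1 to first 2
Round 3: Cedarfen=34 Dunmere=14 Elkhorn=29 Hollowpine=26 → close Cedarfen (overflow 22)
  34÷3 = 11 each, +1 to first 1
Round 4: Dunmere=26 Elkhorn=40 Hollowpine=37 → close Elkhorn (overflow 31)
  40÷2 = 20 each, +1 to first 0
Round 5: Dunmere=46 Hollowpine=57 → close Hollowpine (overflow 45)
  57÷1 = 57 each, +1 to first 0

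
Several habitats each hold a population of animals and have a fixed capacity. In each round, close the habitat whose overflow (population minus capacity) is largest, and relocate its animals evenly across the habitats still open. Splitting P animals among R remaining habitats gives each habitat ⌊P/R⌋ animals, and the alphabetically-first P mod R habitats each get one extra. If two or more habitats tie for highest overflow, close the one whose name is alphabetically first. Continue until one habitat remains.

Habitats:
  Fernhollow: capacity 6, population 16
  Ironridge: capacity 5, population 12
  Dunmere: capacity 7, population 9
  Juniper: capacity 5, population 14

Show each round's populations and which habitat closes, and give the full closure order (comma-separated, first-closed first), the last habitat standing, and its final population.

Closure order: Fernhollow, Juniper, Ironridge
Last habitat: Dunmere with 51 animals

Round 1: Dunmere=9 Fernhollow=16 Ironridge=12 Juniper=14 → close Fernhollow (overflow 10)
  16÷3 = 5 each, +1 to first 1
Round 2: Dunmere=15 Ironridge=17 Juniper=19 → close Juniper (overflow 14)
  19÷2 = 9 each, +1 to first 1
Round 3: Dunmere=25 Ironridge=26 → close Ironridge (overflow 21)
  26÷1 = 26 each, +1 to first 0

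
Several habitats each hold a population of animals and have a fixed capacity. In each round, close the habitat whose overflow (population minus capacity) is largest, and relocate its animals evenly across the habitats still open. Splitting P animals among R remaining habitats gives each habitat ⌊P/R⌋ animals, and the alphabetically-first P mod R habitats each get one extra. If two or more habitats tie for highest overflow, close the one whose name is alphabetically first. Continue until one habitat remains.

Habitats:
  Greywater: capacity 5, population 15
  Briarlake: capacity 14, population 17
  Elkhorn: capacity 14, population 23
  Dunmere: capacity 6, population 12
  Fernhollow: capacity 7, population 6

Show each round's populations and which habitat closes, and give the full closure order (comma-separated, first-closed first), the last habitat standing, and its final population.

Closure order: Greywater, Elkhorn, Dunmere, Briarlake
Last habitat: Fernhollow with 73 animals

Round 1: Briarlake=17 Dunmere=12 Elkhorn=23 Fernhollow=6 Greywater=15 → close Greywater (overflow 10)
  15÷4 = 3 each, +1 to first 3
Round 2: Briarlake=21 Dunmere=16 Elkhorn=27 Fernhollow=9 → close Elkhorn (overflow 13)
  27÷3 = 9 each, +1 to first 0
Round 3: Briarlake=30 Dunmere=25 Fernhollow=18 → close Dunmere (overflow 19)
  25÷2 = 12 each, +1 to first 1
Round 4: Briarlake=43 Fernhollow=30 → close Briarlake (overflow 29)
  43÷1 = 43 each, +1 to first 0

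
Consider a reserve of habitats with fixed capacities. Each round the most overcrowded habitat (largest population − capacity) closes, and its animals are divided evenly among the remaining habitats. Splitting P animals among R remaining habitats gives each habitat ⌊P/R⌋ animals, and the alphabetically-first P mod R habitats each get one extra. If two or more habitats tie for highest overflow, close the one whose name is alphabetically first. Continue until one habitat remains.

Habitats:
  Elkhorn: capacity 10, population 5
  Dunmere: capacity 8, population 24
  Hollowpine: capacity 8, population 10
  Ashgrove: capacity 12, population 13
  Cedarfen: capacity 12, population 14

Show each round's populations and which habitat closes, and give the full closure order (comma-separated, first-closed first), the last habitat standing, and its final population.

Round 1: Ashgrove=13 Cedarfen=14 Dunmere=24 Elkhorn=5 Hollowpine=10 → close Dunmere (overflow 16)
  24÷4 = 6 each, +1 to first 0
Round 2: Ashgrove=19 Cedarfen=20 Elkhorn=11 Hollowpine=16 → close Cedarfen (overflow 8)
  20÷3 = 6 each, +1 to first 2
Round 3: Ashgrove=26 Elkhorn=18 Hollowpine=22 → close Ashgrove (overflow 14)
  26÷2 = 13 each, +1 to first 0
Round 4: Elkhorn=31 Hollowpine=35 → close Hollowpine (overflow 27)
  35÷1 = 35 each, +1 to first 0

Closure order: Dunmere, Cedarfen, Ashgrove, Hollowpine
Last habitat: Elkhorn with 66 animals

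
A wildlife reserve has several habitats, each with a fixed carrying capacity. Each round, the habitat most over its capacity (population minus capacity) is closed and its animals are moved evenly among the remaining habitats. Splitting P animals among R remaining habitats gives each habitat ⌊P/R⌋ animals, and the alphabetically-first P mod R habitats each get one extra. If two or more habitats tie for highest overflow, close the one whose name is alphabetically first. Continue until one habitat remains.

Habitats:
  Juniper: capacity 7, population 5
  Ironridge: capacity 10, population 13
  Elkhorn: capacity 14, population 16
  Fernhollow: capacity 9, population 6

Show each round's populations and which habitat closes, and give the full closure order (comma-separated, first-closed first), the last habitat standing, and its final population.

Closure order: Ironridge, Elkhorn, Fernhollow
Last habitat: Juniper with 40 animals

Round 1: Elkhorn=16 Fernhollow=6 Ironridge=13 Juniper=5 → close Ironridge (overflow 3)
  13÷3 = 4 each, +1 to first 1
Round 2: Elkhorn=21 Fernhollow=10 Juniper=9 → close Elkhorn (overflow 7)
  21÷2 = 10 each, +1 to first 1
Round 3: Fernhollow=21 Juniper=19 → close Fernhollow (overflow 12)
  21÷1 = 21 each, +1 to first 0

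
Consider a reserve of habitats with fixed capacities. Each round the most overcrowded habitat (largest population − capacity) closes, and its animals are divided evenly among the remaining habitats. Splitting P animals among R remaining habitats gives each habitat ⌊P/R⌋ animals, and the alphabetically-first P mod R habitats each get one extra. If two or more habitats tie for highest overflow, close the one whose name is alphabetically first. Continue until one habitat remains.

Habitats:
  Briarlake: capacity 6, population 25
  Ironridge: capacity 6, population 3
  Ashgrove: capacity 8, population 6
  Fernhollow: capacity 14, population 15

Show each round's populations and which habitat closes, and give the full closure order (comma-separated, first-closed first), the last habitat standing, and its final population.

Round 1: Ashgrove=6 Briarlake=25 Fernhollow=15 Ironridge=3 → close Briarlake (overflow 19)
  25÷3 = 8 each, +1 to first 1
Round 2: Ashgrove=15 Fernhollow=23 Ironridge=11 → close Fernhollow (overflow 9)
  23÷2 = 11 each, +1 to first 1
Round 3: Ashgrove=27 Ironridge=22 → close Ashgrove (overflow 19)
  27÷1 = 27 each, +1 to first 0

Closure order: Briarlake, Fernhollow, Ashgrove
Last habitat: Ironridge with 49 animals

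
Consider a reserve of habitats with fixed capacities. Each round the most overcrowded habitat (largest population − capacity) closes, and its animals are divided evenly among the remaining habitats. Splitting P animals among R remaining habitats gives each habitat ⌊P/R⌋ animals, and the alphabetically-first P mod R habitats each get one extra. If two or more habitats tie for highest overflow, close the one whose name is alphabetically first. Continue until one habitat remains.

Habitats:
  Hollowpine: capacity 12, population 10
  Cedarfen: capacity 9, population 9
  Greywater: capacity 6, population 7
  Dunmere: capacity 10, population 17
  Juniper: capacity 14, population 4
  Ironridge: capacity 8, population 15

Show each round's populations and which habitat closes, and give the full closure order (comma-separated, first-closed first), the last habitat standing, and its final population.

Round 1: Cedarfen=9 Dunmere=17 Greywater=7 Hollowpine=10 Ironridge=15 Juniper=4 → close Dunmere (overflow 7)
  17÷5 = 3 each, +1 to first 2
Round 2: Cedarfen=13 Greywater=11 Hollowpine=13 Ironridge=18 Juniper=7 → close Ironridge (overflow 10)
  18÷4 = 4 each, +1 to first 2
Round 3: Cedarfen=18 Greywater=16 Hollowpine=17 Juniper=11 → close Greywater (overflow 10)
  16÷3 = 5 each, +1 to first 1
Round 4: Cedarfen=24 Hollowpine=22 Juniper=16 → close Cedarfen (overflow 15)
  24÷2 = 12 each, +1 to first 0
Round 5: Hollowpine=34 Juniper=28 → close Hollowpine (overflow 22)
  34÷1 = 34 each, +1 to first 0

Closure order: Dunmere, Ironridge, Greywater, Cedarfen, Hollowpine
Last habitat: Juniper with 62 animals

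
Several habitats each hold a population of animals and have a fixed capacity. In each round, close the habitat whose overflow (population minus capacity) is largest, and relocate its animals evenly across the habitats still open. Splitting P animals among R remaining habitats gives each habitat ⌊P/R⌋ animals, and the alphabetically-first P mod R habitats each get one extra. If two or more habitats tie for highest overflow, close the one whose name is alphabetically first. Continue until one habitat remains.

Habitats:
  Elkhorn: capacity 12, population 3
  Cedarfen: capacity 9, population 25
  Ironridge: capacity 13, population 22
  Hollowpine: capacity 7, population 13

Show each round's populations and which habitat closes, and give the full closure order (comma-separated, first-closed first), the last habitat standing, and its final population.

Closure order: Cedarfen, Ironridge, Hollowpine
Last habitat: Elkhorn with 63 animals

Round 1: Cedarfen=25 Elkhorn=3 Hollowpine=13 Ironridge=22 → close Cedarfen (overflow 16)
  25÷3 = 8 each, +1 to first 1
Round 2: Elkhorn=12 Hollowpine=21 Ironridge=30 → close Ironridge (overflow 17)
  30÷2 = 15 each, +1 to first 0
Round 3: Elkhorn=27 Hollowpine=36 → close Hollowpine (overflow 29)
  36÷1 = 36 each, +1 to first 0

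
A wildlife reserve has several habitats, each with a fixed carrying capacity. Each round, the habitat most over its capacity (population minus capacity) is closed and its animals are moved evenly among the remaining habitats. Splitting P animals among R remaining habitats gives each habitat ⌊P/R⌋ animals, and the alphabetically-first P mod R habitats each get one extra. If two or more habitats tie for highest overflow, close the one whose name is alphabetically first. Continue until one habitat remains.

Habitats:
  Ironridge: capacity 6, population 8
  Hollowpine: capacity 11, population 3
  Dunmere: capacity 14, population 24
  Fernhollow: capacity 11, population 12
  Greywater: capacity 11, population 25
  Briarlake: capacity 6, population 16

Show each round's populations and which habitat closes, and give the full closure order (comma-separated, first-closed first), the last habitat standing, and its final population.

Round 1: Briarlake=16 Dunmere=24 Fernhollow=12 Greywater=25 Hollowpine=3 Ironridge=8 → close Greywater (overflow 14)
  25÷5 = 5 each, +1 to first 0
Round 2: Briarlake=21 Dunmere=29 Fernhollow=17 Hollowpine=8 Ironridge=13 → close Briarlake (overflow 15)
  21÷4 = 5 each, +1 to first 1
Round 3: Dunmere=35 Fernhollow=22 Hollowpine=13 Ironridge=18 → close Dunmere (overflow 21)
  35÷3 = 11 each, +1 to first 2
Round 4: Fernhollow=34 Hollowpine=25 Ironridge=29 → close Fernhollow (overflow 23)
  34÷2 = 17 each, +1 to first 0
Round 5: Hollowpine=42 Ironridge=46 → close Ironridge (overflow 40)
  46÷1 = 46 each, +1 to first 0

Closure order: Greywater, Briarlake, Dunmere, Fernhollow, Ironridge
Last habitat: Hollowpine with 88 animals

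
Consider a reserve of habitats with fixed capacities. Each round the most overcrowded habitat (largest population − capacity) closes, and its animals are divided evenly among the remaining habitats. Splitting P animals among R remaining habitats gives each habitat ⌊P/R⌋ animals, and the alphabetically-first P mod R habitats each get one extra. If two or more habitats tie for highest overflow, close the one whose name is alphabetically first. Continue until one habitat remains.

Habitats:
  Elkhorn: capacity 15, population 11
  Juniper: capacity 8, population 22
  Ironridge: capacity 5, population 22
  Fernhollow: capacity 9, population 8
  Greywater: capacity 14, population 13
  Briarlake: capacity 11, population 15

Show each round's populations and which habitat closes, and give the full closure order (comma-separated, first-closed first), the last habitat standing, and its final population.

Round 1: Briarlake=15 Elkhorn=11 Fernhollow=8 Greywater=13 Ironridge=22 Juniper=22 → close Ironridge (overflow 17)
  22÷5 = 4 each, +1 to first 2
Round 2: Briarlake=20 Elkhorn=16 Fernhollow=12 Greywater=17 Juniper=26 → close Juniper (overflow 18)
  26÷4 = 6 each, +1 to first 2
Round 3: Briarlake=27 Elkhorn=23 Fernhollow=18 Greywater=23 → close Briarlake (overflow 16)
  27÷3 = 9 each, +1 to first 0
Round 4: Elkhorn=32 Fernhollow=27 Greywater=32 → close Fernhollow (overflow 18)
  27÷2 = 13 each, +1 to first 1
Round 5: Elkhorn=46 Greywater=45 → close Elkhorn (overflow 31)
  46÷1 = 46 each, +1 to first 0

Closure order: Ironridge, Juniper, Briarlake, Fernhollow, Elkhorn
Last habitat: Greywater with 91 animals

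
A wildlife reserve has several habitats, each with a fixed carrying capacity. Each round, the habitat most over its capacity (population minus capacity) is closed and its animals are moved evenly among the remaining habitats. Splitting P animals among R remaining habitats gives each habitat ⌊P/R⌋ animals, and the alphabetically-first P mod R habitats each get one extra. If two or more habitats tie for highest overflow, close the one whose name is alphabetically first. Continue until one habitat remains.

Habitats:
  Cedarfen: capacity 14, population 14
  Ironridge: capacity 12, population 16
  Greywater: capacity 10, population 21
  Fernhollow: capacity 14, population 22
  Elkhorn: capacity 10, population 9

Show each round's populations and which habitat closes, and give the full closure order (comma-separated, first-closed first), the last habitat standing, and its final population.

Closure order: Greywater, Fernhollow, Ironridge, Cedarfen
Last habitat: Elkhorn with 82 animals

Round 1: Cedarfen=14 Elkhorn=9 Fernhollow=22 Greywater=21 Ironridge=16 → close Greywater (overflow 11)
  21÷4 = 5 each, +1 to first 1
Round 2: Cedarfen=20 Elkhorn=14 Fernhollow=27 Ironridge=21 → close Fernhollow (overflow 13)
  27÷3 = 9 each, +1 to first 0
Round 3: Cedarfen=29 Elkhorn=23 Ironridge=30 → close Ironridge (overflow 18)
  30÷2 = 15 each, +1 to first 0
Round 4: Cedarfen=44 Elkhorn=38 → close Cedarfen (overflow 30)
  44÷1 = 44 each, +1 to first 0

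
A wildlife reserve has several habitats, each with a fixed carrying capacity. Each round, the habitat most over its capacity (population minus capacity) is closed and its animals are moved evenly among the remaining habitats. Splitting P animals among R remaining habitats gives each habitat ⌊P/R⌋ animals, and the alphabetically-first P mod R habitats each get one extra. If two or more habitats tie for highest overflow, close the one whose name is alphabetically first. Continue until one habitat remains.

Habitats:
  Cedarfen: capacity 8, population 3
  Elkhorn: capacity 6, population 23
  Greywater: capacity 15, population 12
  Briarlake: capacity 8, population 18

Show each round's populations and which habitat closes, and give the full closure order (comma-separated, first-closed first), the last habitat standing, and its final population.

Closure order: Elkhorn, Briarlake, Greywater
Last habitat: Cedarfen with 56 animals

Round 1: Briarlake=18 Cedarfen=3 Elkhorn=23 Greywater=12 → close Elkhorn (overflow 17)
  23÷3 = 7 each, +1 to first 2
Round 2: Briarlake=26 Cedarfen=11 Greywater=19 → close Briarlake (overflow 18)
  26÷2 = 13 each, +1 to first 0
Round 3: Cedarfen=24 Greywater=32 → close Greywater (overflow 17)
  32÷1 = 32 each, +1 to first 0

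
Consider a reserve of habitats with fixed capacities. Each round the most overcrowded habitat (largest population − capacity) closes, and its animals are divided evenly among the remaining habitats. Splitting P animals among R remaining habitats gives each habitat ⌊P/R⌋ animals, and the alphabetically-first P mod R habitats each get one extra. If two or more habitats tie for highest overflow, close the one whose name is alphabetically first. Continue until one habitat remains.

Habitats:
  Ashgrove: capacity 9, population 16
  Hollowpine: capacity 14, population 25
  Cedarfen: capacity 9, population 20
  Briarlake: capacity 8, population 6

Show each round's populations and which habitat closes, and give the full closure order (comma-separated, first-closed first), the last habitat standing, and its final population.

Closure order: Cedarfen, Hollowpine, Ashgrove
Last habitat: Briarlake with 67 animals

Round 1: Ashgrove=16 Briarlake=6 Cedarfen=20 Hollowpine=25 → close Cedarfen (overflow 11)
  20÷3 = 6 each, +1 to first 2
Round 2: Ashgrove=23 Briarlake=13 Hollowpine=31 → close Hollowpine (overflow 17)
  31÷2 = 15 each, +1 to first 1
Round 3: Ashgrove=39 Briarlake=28 → close Ashgrove (overflow 30)
  39÷1 = 39 each, +1 to first 0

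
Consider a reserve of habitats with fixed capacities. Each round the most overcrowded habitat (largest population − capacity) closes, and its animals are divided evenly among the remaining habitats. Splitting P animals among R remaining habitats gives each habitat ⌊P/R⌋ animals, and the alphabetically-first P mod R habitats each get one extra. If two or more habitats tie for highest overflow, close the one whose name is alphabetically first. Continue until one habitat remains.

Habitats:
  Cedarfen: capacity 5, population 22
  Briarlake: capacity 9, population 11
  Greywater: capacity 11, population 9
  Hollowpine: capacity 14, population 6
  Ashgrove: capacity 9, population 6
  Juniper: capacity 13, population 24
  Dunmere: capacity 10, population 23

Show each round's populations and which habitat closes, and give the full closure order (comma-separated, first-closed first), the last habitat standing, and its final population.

Closure order: Cedarfen, Dunmere, Juniper, Briarlake, Ashgrove, Greywater
Last habitat: Hollowpine with 101 animals

Round 1: Ashgrove=6 Briarlake=11 Cedarfen=22 Dunmere=23 Greywater=9 Hollowpine=6 Juniper=24 → close Cedarfen (overflow 17)
  22÷6 = 3 each, +1 to first 4
Round 2: Ashgrove=10 Briarlake=15 Dunmere=27 Greywater=13 Hollowpine=9 Juniper=27 → close Dunmere (overflow 17)
  27÷5 = 5 each, +1 to first 2
Round 3: Ashgrove=16 Briarlake=21 Greywater=18 Hollowpine=14 Juniper=32 → close Juniper (overflow 19)
  32÷4 = 8 each, +1 to first 0
Round 4: Ashgrove=24 Briarlake=29 Greywater=26 Hollowpine=22 → close Briarlake (overflow 20)
  29÷3 = 9 each, +1 to first 2
Round 5: Ashgrove=34 Greywater=36 Hollowpine=31 → close Ashgrove (overflow 25)
  34÷2 = 17 each, +1 to first 0
Round 6: Greywater=53 Hollowpine=48 → close Greywater (overflow 42)
  53÷1 = 53 each, +1 to first 0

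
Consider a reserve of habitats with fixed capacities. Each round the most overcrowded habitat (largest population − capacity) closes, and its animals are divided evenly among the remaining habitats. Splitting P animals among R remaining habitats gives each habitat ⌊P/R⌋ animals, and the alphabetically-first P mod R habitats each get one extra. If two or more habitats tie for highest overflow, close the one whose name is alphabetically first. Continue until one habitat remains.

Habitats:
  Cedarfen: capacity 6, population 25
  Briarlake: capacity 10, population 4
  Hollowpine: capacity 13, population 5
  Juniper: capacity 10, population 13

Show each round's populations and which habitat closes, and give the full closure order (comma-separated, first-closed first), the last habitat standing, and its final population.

Round 1: Briarlake=4 Cedarfen=25 Hollowpine=5 Juniper=13 → close Cedarfen (overflow 19)
  25÷3 = 8 each, +1 to first 1
Round 2: Briarlake=13 Hollowpine=13 Juniper=21 → close Juniper (overflow 11)
  21÷2 = 10 each, +1 to first 1
Round 3: Briarlake=24 Hollowpine=23 → close Briarlake (overflow 14)
  24÷1 = 24 each, +1 to first 0

Closure order: Cedarfen, Juniper, Briarlake
Last habitat: Hollowpine with 47 animals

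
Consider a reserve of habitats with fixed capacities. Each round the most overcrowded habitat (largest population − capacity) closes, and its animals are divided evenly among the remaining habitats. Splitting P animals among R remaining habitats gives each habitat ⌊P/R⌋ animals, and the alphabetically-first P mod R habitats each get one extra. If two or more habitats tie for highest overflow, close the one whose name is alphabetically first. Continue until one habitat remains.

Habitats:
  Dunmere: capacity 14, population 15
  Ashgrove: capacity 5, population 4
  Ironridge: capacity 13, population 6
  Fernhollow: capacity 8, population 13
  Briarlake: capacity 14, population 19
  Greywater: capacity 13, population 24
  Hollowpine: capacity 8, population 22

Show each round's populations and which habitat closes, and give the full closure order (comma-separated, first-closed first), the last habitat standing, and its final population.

Round 1: Ashgrove=4 Briarlake=19 Dunmere=15 Fernhollow=13 Greywater=24 Hollowpine=22 Ironridge=6 → close Hollowpine (overflow 14)
  22÷6 = 3 each, +1 to first 4
Round 2: Ashgrove=8 Briarlake=23 Dunmere=19 Fernhollow=17 Greywater=27 Ironridge=9 → close Greywater (overflow 14)
  27÷5 = 5 each, +1 to first 2
Round 3: Ashgrove=14 Briarlake=29 Dunmere=24 Fernhollow=22 Ironridge=14 → close Briarlake (overflow 15)
  29÷4 = 7 each, +1 to first 1
Round 4: Ashgrove=22 Dunmere=31 Fernhollow=29 Ironridge=21 → close Fernhollow (overflow 21)
  29÷3 = 9 each, +1 to first 2
Round 5: Ashgrove=32 Dunmere=41 Ironridge=30 → close Ashgrove (overflow 27)
  32÷2 = 16 each, +1 to first 0
Round 6: Dunmere=57 Ironridge=46 → close Dunmere (overflow 43)
  57÷1 = 57 each, +1 to first 0

Closure order: Hollowpine, Greywater, Briarlake, Fernhollow, Ashgrove, Dunmere
Last habitat: Ironridge with 103 animals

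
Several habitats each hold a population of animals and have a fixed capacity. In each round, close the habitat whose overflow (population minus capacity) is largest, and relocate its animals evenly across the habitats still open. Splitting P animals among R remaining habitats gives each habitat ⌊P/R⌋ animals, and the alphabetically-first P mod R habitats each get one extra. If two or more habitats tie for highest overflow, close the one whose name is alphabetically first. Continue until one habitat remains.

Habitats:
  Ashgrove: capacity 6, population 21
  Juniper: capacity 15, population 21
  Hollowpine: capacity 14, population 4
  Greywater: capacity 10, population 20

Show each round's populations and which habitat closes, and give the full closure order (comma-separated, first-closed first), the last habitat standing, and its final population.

Closure order: Ashgrove, Greywater, Juniper
Last habitat: Hollowpine with 66 animals

Round 1: Ashgrove=21 Greywater=20 Hollowpine=4 Juniper=21 → close Ashgrove (overflow 15)
  21÷3 = 7 each, +1 to first 0
Round 2: Greywater=27 Hollowpine=11 Juniper=28 → close Greywater (overflow 17)
  27÷2 = 13 each, +1 to first 1
Round 3: Hollowpine=25 Juniper=41 → close Juniper (overflow 26)
  41÷1 = 41 each, +1 to first 0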